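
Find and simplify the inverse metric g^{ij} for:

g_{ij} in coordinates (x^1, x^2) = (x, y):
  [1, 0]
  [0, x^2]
The metric is diagonal, so g^{ij} is diagonal with entries 1/g_{ii}: diag(1, 1/(x^2)).
g^{ij}:
  [1, 0]
  [0, 1/x^2]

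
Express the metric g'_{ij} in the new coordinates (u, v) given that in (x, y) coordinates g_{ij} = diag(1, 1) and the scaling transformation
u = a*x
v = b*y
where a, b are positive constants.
Invert the transformation: x = u/a, y = v/b
g'_{ij} = (∂x^k/∂x'^i)(∂x^l/∂x'^j) g_{kl}; with g_{kl} = δ_{kl} this is Σ_k (∂x^k/∂x'^i)(∂x^k/∂x'^j).
Jacobian: ∂x/∂u = 1/a, ∂x/∂v = 0, ∂y/∂u = 0, ∂y/∂v = 1/b
g'_{uu} = (1/a)(1/a) + (0)(0) = 1/a^2
g'_{uv} = (1/a)(0) + (0)(1/b) = 0
g'_{vv} = (0)(0) + (1/b)(1/b) = 1/b^2
g'_{ij} = diag(1/a^2, 1/b^2)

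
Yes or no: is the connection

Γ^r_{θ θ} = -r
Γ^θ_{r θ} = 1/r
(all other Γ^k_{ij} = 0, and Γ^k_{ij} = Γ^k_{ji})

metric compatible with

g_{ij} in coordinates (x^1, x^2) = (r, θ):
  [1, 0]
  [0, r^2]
Using ∇_k g_{ij} = ∂_k g_{ij} - Γ^m_{ki} g_{mj} - Γ^m_{kj} g_{im}:
e.g. ∇_r g_{θθ} = (2*r) - (r) - (r) = 0
Every component ∇_k g_{ij} vanishes: the connection is metric compatible.
Yes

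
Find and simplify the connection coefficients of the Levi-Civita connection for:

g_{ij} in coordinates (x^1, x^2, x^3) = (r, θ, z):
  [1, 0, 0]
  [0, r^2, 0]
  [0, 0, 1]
Using Γ^k_{ij} = (1/2) g^{km} (∂_i g_{mj} + ∂_j g_{mi} - ∂_m g_{ij}); the metric is diagonal, so only the m = k term contributes.
Non-zero symbols (using the symmetry Γ^k_{ij} = Γ^k_{ji}):
Γ^r_{θ θ} = (1/2) g^{rr} (∂_θ g_{rθ} + ∂_θ g_{rθ} - ∂_r g_{θθ}) = (1/2)(1)((0) + (0) - (2*r)) = -r
Γ^θ_{r θ} = (1/2) g^{θθ} (∂_r g_{θθ} + ∂_θ g_{θr} - ∂_θ g_{rθ}) = (1/2)(1/r^2)((2*r) + (0) - (0)) = 1/r
All other Christoffel symbols are zero.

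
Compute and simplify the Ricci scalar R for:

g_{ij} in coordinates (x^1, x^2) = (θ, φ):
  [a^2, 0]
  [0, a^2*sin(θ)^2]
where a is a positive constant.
Non-zero Christoffel symbols (Γ^k_{ij} = Γ^k_{ji}):
Γ^θ_{φ φ} = -sin(2*θ)/2
Γ^φ_{θ φ} = 1/tan(θ)
Ricci tensor (R_{ij} = R^k_{ikj}): R_{θθ} = 1, R_{θφ} = 0, R_{φφ} = sin(θ)^2
Inverse metric: g^{θθ} = 1/a^2, g^{φφ} = 1/(a^2*sin(θ)^2)
R = g^{ij} R_{ij} = (1/a^2)(1) + (1/(a^2*sin(θ)^2))(sin(θ)^2) = 2/a^2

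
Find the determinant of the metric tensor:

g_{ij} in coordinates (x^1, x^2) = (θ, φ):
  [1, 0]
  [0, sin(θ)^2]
For a 2×2 metric: det(g) = g_{11}·g_{22} - g_{12}·g_{21}
= (1)·(sin(θ)^2) - (0)·(0)
= sin(θ)^2 - 0
det(g) = sin(θ)^2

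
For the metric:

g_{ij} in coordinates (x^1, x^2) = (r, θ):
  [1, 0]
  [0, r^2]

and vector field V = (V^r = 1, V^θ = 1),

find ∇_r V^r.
Non-zero Christoffel symbols:
Γ^r_{θ θ} = -r
Γ^θ_{r θ} = 1/r
∇_r V^r = ∂_r V^r + Γ^r_{r j} V^j
  = (0) + (0)(1) + (0)(1)
  = 0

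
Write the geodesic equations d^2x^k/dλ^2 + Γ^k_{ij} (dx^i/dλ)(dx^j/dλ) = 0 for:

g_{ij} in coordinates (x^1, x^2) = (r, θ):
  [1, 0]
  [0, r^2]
Geodesic equation: d^2x^k/dλ^2 + Γ^k_{ij} (dx^i/dλ)(dx^j/dλ) = 0.
Non-zero Christoffel symbols:
Γ^r_{θ θ} = -r
Γ^θ_{r θ} = 1/r
Substituting (the symmetric pair Γ^k_{ij}, Γ^k_{ji} combines into a factor 2):
d^2r/dλ^2 - r (dθ/dλ)^2 = 0
d^2θ/dλ^2 + (2/r) (dr/dλ)(dθ/dλ) = 0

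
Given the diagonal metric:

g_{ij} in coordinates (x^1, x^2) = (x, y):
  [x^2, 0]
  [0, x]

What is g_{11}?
With x^1 = x, x^2 = y, g_{11} = g_{xx} is the row-1, column-1 entry of the matrix.
g_{11} = x^2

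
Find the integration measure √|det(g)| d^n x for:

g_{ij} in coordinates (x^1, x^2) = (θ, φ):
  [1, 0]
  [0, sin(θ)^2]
det(g) = sin(θ)^2
√|det(g)| = sin(θ) (taking 0 < θ < π so that |sin(θ)| = sin(θ))
Volume element: dV = sin(θ) dθ dφ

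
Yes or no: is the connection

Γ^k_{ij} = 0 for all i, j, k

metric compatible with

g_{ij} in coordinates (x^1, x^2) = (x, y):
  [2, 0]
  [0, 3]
Using ∇_k g_{ij} = ∂_k g_{ij} - Γ^m_{ki} g_{mj} - Γ^m_{kj} g_{im}:
e.g. ∇_x g_{yy} = (0) - (0) - (0) = 0
Every component ∇_k g_{ij} vanishes: the connection is metric compatible.
Yes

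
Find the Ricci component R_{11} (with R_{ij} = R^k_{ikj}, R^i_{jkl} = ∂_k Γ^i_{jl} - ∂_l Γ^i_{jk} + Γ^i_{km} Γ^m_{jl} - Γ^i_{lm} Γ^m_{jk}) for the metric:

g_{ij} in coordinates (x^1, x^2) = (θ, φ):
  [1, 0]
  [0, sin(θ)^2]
Non-zero Christoffel symbols (Γ^k_{ij} = Γ^k_{ji}):
Γ^θ_{φ φ} = -sin(2*θ)/2
Γ^φ_{θ φ} = 1/tan(θ)
R^θ_{θ θ θ} = 0 (a repeated index in an antisymmetric pair)
R^φ_{θ φ θ} = ∂_φ Γ^φ_{θ θ} - ∂_θ Γ^φ_{θ φ} + Γ^φ_{φ m} Γ^m_{θ θ} - Γ^φ_{θ m} Γ^m_{θ φ}
  = (0) - (-1/sin(θ)^2) + (0) - (1/tan(θ)^2) = 1
R_{θθ} = R^θ_{θ θ θ} + R^φ_{θ φ θ} = (0) + (1) = 1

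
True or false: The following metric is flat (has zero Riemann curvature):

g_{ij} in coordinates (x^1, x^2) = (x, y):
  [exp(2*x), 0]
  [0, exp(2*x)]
Non-zero Christoffel symbols:
Γ^x_{x x} = 1
Γ^x_{y y} = -1
Γ^y_{x y} = 1
Ricci tensor: R_{xx} = 0, R_{xy} = 0, R_{yy} = 0
All R_{ij} vanish; in 2 dimensions the Riemann tensor is fully determined by the Ricci tensor, so R^i_{jkl} = 0: the metric is flat (curvilinear coordinates on flat space).
True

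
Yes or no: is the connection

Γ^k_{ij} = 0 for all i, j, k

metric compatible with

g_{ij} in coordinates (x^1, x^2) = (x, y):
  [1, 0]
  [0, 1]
Using ∇_k g_{ij} = ∂_k g_{ij} - Γ^m_{ki} g_{mj} - Γ^m_{kj} g_{im}:
e.g. ∇_y g_{xx} = (0) - (0) - (0) = 0
Every component ∇_k g_{ij} vanishes: the connection is metric compatible.
Yes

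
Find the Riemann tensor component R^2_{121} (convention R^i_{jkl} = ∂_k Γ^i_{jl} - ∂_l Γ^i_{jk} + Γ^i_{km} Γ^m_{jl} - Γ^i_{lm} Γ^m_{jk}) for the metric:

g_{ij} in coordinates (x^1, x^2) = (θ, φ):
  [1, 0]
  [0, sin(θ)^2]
Non-zero Christoffel symbols (Γ^k_{ij} = Γ^k_{ji}):
Γ^θ_{φ φ} = -sin(2*θ)/2
Γ^φ_{θ φ} = 1/tan(θ)
R^φ_{θ φ θ} = ∂_φ Γ^φ_{θ θ} - ∂_θ Γ^φ_{θ φ} + Γ^φ_{φ m} Γ^m_{θ θ} - Γ^φ_{θ m} Γ^m_{θ φ}
  = (0) - (-1/sin(θ)^2) + (0) - (1/tan(θ)^2) = 1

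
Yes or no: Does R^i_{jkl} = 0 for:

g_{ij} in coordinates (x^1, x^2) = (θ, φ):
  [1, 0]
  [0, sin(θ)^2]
Non-zero Christoffel symbols:
Γ^θ_{φ φ} = -sin(2*θ)/2
Γ^φ_{θ φ} = 1/tan(θ)
Ricci tensor: R_{θθ} = 1, R_{θφ} = 0, R_{φφ} = sin(θ)^2
The Ricci tensor is non-zero, so the Riemann tensor is non-zero: not flat.
No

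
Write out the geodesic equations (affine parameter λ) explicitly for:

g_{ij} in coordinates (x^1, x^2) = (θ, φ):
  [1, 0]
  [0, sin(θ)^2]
Geodesic equation: d^2x^k/dλ^2 + Γ^k_{ij} (dx^i/dλ)(dx^j/dλ) = 0.
Non-zero Christoffel symbols:
Γ^θ_{φ φ} = -sin(2*θ)/2
Γ^φ_{θ φ} = 1/tan(θ)
Substituting (the symmetric pair Γ^k_{ij}, Γ^k_{ji} combines into a factor 2):
d^2θ/dλ^2 - (sin(2*θ)/2) (dφ/dλ)^2 = 0
d^2φ/dλ^2 + (2/tan(θ)) (dθ/dλ)(dφ/dλ) = 0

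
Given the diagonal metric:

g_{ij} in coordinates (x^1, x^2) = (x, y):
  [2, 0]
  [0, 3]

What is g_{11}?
With x^1 = x, x^2 = y, g_{11} = g_{xx} is the row-1, column-1 entry of the matrix.
g_{11} = 2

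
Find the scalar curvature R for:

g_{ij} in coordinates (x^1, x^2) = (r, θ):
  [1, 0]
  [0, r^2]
Non-zero Christoffel symbols (Γ^k_{ij} = Γ^k_{ji}):
Γ^r_{θ θ} = -r
Γ^θ_{r θ} = 1/r
Ricci tensor (R_{ij} = R^k_{ikj}): R_{rr} = 0, R_{rθ} = 0, R_{θθ} = 0
Inverse metric: g^{rr} = 1, g^{θθ} = 1/r^2
R = g^{ij} R_{ij} = (1)(0) + (1/r^2)(0) = 0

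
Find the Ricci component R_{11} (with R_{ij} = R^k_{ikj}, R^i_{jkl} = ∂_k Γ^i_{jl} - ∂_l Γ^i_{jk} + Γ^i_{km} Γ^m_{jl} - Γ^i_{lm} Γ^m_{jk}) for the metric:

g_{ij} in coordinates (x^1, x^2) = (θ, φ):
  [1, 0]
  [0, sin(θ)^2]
Non-zero Christoffel symbols (Γ^k_{ij} = Γ^k_{ji}):
Γ^θ_{φ φ} = -sin(2*θ)/2
Γ^φ_{θ φ} = 1/tan(θ)
R^θ_{θ θ θ} = 0 (a repeated index in an antisymmetric pair)
R^φ_{θ φ θ} = ∂_φ Γ^φ_{θ θ} - ∂_θ Γ^φ_{θ φ} + Γ^φ_{φ m} Γ^m_{θ θ} - Γ^φ_{θ m} Γ^m_{θ φ}
  = (0) - (-1/sin(θ)^2) + (0) - (1/tan(θ)^2) = 1
R_{θθ} = R^θ_{θ θ θ} + R^φ_{θ φ θ} = (0) + (1) = 1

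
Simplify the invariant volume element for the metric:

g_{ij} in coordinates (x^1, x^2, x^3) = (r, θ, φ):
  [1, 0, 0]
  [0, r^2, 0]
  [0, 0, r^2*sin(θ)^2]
det(g) = r^4*sin(θ)^2
√|det(g)| = r^2*sin(θ) (taking 0 < θ < π so that |sin(θ)| = sin(θ))
Volume element: dV = r^2*sin(θ) dr dθ dφ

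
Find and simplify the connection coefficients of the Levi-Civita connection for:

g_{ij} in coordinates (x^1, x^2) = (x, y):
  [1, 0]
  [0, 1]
Using Γ^k_{ij} = (1/2) g^{km} (∂_i g_{mj} + ∂_j g_{mi} - ∂_m g_{ij}); the metric is diagonal, so only the m = k term contributes.
Every metric component is constant, so all ∂_m g_{ij} = 0 and every Christoffel symbol vanishes.
All Christoffel symbols are zero.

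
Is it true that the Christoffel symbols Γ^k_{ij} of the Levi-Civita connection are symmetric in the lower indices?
The Levi-Civita connection is torsion-free, which is exactly Γ^k_{ij} = Γ^k_{ji}.
Yes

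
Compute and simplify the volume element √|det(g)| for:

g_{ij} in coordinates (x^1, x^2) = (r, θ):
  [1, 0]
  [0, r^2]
det(g) = r^2
√|det(g)| = r
Volume element: dV = r dr dθ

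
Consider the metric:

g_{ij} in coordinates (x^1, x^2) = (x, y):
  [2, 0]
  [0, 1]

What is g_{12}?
With x^1 = x, x^2 = y, g_{12} = g_{xy} is the row-1, column-2 entry of the matrix.
g_{12} = 0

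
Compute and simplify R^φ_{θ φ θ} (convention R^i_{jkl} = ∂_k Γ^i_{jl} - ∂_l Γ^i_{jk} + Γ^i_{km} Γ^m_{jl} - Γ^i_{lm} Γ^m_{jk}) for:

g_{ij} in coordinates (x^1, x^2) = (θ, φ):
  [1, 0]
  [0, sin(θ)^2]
Non-zero Christoffel symbols (Γ^k_{ij} = Γ^k_{ji}):
Γ^θ_{φ φ} = -sin(2*θ)/2
Γ^φ_{θ φ} = 1/tan(θ)
R^φ_{θ φ θ} = ∂_φ Γ^φ_{θ θ} - ∂_θ Γ^φ_{θ φ} + Γ^φ_{φ m} Γ^m_{θ θ} - Γ^φ_{θ m} Γ^m_{θ φ}
  = (0) - (-1/sin(θ)^2) + (0) - (1/tan(θ)^2) = 1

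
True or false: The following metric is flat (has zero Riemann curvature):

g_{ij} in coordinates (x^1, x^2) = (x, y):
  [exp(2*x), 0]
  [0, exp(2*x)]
Non-zero Christoffel symbols:
Γ^x_{x x} = 1
Γ^x_{y y} = -1
Γ^y_{x y} = 1
Ricci tensor: R_{xx} = 0, R_{xy} = 0, R_{yy} = 0
All R_{ij} vanish; in 2 dimensions the Riemann tensor is fully determined by the Ricci tensor, so R^i_{jkl} = 0: the metric is flat (curvilinear coordinates on flat space).
True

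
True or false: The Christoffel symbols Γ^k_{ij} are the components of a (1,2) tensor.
Under a change of coordinates Γ picks up an inhomogeneous term ∂²x/∂x'∂x'; e.g. Γ = 0 in Cartesian coordinates but Γ^r_{θθ} = -r in polar coordinates on the same flat plane.
False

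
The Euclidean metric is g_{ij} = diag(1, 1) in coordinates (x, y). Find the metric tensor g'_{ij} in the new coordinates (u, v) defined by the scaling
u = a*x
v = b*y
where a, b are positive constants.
Invert the transformation: x = u/a, y = v/b
g'_{ij} = (∂x^k/∂x'^i)(∂x^l/∂x'^j) g_{kl}; with g_{kl} = δ_{kl} this is Σ_k (∂x^k/∂x'^i)(∂x^k/∂x'^j).
Jacobian: ∂x/∂u = 1/a, ∂x/∂v = 0, ∂y/∂u = 0, ∂y/∂v = 1/b
g'_{uu} = (1/a)(1/a) + (0)(0) = 1/a^2
g'_{uv} = (1/a)(0) + (0)(1/b) = 0
g'_{vv} = (0)(0) + (1/b)(1/b) = 1/b^2
g'_{ij} = diag(1/a^2, 1/b^2)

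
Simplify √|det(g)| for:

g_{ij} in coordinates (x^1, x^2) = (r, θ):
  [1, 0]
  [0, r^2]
det(g) = r^2
√|det(g)| = r
Volume element: dV = r dr dθ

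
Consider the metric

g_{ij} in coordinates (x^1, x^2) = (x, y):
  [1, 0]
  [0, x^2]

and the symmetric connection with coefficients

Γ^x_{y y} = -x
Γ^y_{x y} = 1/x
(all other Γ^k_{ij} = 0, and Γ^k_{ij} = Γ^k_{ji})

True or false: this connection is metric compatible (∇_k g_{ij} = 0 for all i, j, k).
Using ∇_k g_{ij} = ∂_k g_{ij} - Γ^m_{ki} g_{mj} - Γ^m_{kj} g_{im}:
e.g. ∇_x g_{yy} = (2*x) - (x) - (x) = 0
Every component ∇_k g_{ij} vanishes: the connection is metric compatible.
True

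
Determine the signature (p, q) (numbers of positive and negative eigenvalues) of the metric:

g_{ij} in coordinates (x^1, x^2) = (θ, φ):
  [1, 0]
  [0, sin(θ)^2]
The metric is diagonal, so its eigenvalues are the diagonal entries: 1, sin(θ)^2 (at a generic point, where coordinate-dependent entries are positive).
2 positive, 0 negative.
(2, 0) - Riemannian (positive definite)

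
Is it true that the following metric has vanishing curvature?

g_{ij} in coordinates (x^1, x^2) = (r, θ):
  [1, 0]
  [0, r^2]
Non-zero Christoffel symbols:
Γ^r_{θ θ} = -r
Γ^θ_{r θ} = 1/r
Ricci tensor: R_{rr} = 0, R_{rθ} = 0, R_{θθ} = 0
All R_{ij} vanish; in 2 dimensions the Riemann tensor is fully determined by the Ricci tensor, so R^i_{jkl} = 0: the metric is flat (curvilinear coordinates on flat space).
Yes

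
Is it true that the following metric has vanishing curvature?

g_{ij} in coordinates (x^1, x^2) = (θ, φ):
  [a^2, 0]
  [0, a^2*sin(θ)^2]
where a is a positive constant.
Non-zero Christoffel symbols:
Γ^θ_{φ φ} = -sin(2*θ)/2
Γ^φ_{θ φ} = 1/tan(θ)
Ricci tensor: R_{θθ} = 1, R_{θφ} = 0, R_{φφ} = sin(θ)^2
The Ricci tensor is non-zero, so the Riemann tensor is non-zero: not flat.
No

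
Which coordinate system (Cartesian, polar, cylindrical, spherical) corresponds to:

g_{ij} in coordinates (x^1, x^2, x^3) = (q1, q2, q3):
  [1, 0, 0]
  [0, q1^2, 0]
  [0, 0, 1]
The line element ds^2 = dq1^2 + q1^2 dq2^2 + dq3^2 is dr^2 + r^2 dθ^2 + dz^2 with q1 = r, q2 = θ, q3 = z.
cylindrical coordinates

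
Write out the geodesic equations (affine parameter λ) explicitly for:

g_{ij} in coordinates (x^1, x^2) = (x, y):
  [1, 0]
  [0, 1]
Geodesic equation: d^2x^k/dλ^2 + Γ^k_{ij} (dx^i/dλ)(dx^j/dλ) = 0.
All Christoffel symbols vanish, so the geodesics are straight lines:
d^2x/dλ^2 = 0
d^2y/dλ^2 = 0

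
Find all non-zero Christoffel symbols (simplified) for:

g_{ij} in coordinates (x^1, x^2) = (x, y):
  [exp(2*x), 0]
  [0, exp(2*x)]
Using Γ^k_{ij} = (1/2) g^{km} (∂_i g_{mj} + ∂_j g_{mi} - ∂_m g_{ij}); the metric is diagonal, so only the m = k term contributes.
Non-zero symbols (using the symmetry Γ^k_{ij} = Γ^k_{ji}):
Γ^x_{x x} = (1/2) g^{xx} (∂_x g_{xx} + ∂_x g_{xx} - ∂_x g_{xx}) = (1/2)(exp(-2*x))((2*exp(2*x)) + (2*exp(2*x)) - (2*exp(2*x))) = 1
Γ^x_{y y} = (1/2) g^{xx} (∂_y g_{xy} + ∂_y g_{xy} - ∂_x g_{yy}) = (1/2)(exp(-2*x))((0) + (0) - (2*exp(2*x))) = -1
Γ^y_{x y} = (1/2) g^{yy} (∂_x g_{yy} + ∂_y g_{yx} - ∂_y g_{xy}) = (1/2)(exp(-2*x))((2*exp(2*x)) + (0) - (0)) = 1
All other Christoffel symbols are zero.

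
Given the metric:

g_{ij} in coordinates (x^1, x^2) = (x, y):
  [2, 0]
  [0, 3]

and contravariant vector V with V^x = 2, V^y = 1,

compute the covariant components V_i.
V_i = g_{ij} V^j:
V_x = (2)(2) + (0)(1) = 4
V_y = (0)(2) + (3)(1) = 3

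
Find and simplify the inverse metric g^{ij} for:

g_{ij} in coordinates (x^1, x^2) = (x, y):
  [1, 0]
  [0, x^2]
The metric is diagonal, so g^{ij} is diagonal with entries 1/g_{ii}: diag(1, 1/(x^2)).
g^{ij}:
  [1, 0]
  [0, 1/x^2]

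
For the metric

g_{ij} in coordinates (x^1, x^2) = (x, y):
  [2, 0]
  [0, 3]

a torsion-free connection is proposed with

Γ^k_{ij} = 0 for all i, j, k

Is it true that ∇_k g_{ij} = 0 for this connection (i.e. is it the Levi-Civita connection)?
Using ∇_k g_{ij} = ∂_k g_{ij} - Γ^m_{ki} g_{mj} - Γ^m_{kj} g_{im}:
e.g. ∇_y g_{yy} = (0) - (0) - (0) = 0
Every component ∇_k g_{ij} vanishes: the connection is metric compatible.
Yes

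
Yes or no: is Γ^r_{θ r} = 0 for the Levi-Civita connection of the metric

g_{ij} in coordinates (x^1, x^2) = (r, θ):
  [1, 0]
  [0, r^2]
Γ^r_{θ r} = (1/2) g^{rr} (∂_θ g_{rr} + ∂_r g_{rθ} - ∂_r g_{θr}) = (1/2)(1)((0) + (0) - (0)) = 0
This equals the proposed value 0.
Yes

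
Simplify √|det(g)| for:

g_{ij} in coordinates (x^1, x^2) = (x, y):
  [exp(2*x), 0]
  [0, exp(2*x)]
det(g) = exp(4*x)
√|det(g)| = exp(2*x)
Volume element: dV = exp(2*x) dx dy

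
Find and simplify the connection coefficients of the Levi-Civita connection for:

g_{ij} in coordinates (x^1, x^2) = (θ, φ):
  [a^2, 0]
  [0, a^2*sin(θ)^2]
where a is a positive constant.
Using Γ^k_{ij} = (1/2) g^{km} (∂_i g_{mj} + ∂_j g_{mi} - ∂_m g_{ij}); the metric is diagonal, so only the m = k term contributes.
Non-zero symbols (using the symmetry Γ^k_{ij} = Γ^k_{ji}):
Γ^θ_{φ φ} = (1/2) g^{θθ} (∂_φ g_{θφ} + ∂_φ g_{θφ} - ∂_θ g_{φφ}) = (1/2)(1/a^2)((0) + (0) - (a^2*sin(2*θ))) = -sin(2*θ)/2
Γ^φ_{θ φ} = (1/2) g^{φφ} (∂_θ g_{φφ} + ∂_φ g_{φθ} - ∂_φ g_{θφ}) = (1/2)(1/(a^2*sin(θ)^2))((a^2*sin(2*θ)) + (0) - (0)) = 1/tan(θ)
All other Christoffel symbols are zero.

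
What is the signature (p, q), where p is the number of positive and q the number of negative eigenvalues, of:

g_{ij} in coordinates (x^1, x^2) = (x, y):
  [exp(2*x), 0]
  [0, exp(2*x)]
The metric is diagonal, so its eigenvalues are the diagonal entries: exp(2*x), exp(2*x) (at a generic point, where coordinate-dependent entries are positive).
2 positive, 0 negative.
(2, 0) - Riemannian (positive definite)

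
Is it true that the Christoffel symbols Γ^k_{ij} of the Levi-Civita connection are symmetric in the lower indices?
The Levi-Civita connection is torsion-free, which is exactly Γ^k_{ij} = Γ^k_{ji}.
Yes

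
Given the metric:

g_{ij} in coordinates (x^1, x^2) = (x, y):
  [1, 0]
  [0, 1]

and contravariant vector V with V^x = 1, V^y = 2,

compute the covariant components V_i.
V_i = g_{ij} V^j:
V_x = (1)(1) + (0)(2) = 1
V_y = (0)(1) + (1)(2) = 2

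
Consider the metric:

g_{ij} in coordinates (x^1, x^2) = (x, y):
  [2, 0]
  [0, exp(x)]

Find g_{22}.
With x^1 = x, x^2 = y, g_{22} = g_{yy} is the row-2, column-2 entry of the matrix.
g_{22} = exp(x)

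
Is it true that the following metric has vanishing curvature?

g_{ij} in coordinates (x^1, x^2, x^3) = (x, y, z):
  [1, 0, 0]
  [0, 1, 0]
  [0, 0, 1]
All metric components are constant, so every Christoffel symbol vanishes and R^i_{jkl} = 0.
Yes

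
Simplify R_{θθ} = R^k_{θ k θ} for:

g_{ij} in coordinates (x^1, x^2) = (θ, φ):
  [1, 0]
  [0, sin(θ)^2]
Non-zero Christoffel symbols (Γ^k_{ij} = Γ^k_{ji}):
Γ^θ_{φ φ} = -sin(2*θ)/2
Γ^φ_{θ φ} = 1/tan(θ)
R^θ_{θ θ θ} = 0 (a repeated index in an antisymmetric pair)
R^φ_{θ φ θ} = ∂_φ Γ^φ_{θ θ} - ∂_θ Γ^φ_{θ φ} + Γ^φ_{φ m} Γ^m_{θ θ} - Γ^φ_{θ m} Γ^m_{θ φ}
  = (0) - (-1/sin(θ)^2) + (0) - (1/tan(θ)^2) = 1
R_{θθ} = R^θ_{θ θ θ} + R^φ_{θ φ θ} = (0) + (1) = 1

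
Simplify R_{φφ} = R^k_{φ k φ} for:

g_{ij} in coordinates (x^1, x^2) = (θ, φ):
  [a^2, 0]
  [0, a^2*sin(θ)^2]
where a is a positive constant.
Non-zero Christoffel symbols (Γ^k_{ij} = Γ^k_{ji}):
Γ^θ_{φ φ} = -sin(2*θ)/2
Γ^φ_{θ φ} = 1/tan(θ)
R^θ_{φ θ φ} = ∂_θ Γ^θ_{φ φ} - ∂_φ Γ^θ_{φ θ} + Γ^θ_{θ m} Γ^m_{φ φ} - Γ^θ_{φ m} Γ^m_{φ θ}
  = (-cos(2*θ)) - (0) + (0) - (-cos(θ)^2) = sin(θ)^2
R^φ_{φ φ φ} = 0 (a repeated index in an antisymmetric pair)
R_{φφ} = R^θ_{φ θ φ} + R^φ_{φ φ φ} = (sin(θ)^2) + (0) = sin(θ)^2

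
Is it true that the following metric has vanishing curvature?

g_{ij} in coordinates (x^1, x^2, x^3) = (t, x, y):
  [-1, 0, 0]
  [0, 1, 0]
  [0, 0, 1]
All metric components are constant, so every Christoffel symbol vanishes and R^i_{jkl} = 0.
Yes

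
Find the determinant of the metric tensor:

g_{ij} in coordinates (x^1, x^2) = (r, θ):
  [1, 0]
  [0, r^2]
For a 2×2 metric: det(g) = g_{11}·g_{22} - g_{12}·g_{21}
= (1)·(r^2) - (0)·(0)
= r^2 - 0
det(g) = r^2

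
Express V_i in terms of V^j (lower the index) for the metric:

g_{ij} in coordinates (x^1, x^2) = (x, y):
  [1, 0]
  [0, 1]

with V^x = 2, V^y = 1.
V_i = g_{ij} V^j:
V_x = (1)(2) + (0)(1) = 2
V_y = (0)(2) + (1)(1) = 1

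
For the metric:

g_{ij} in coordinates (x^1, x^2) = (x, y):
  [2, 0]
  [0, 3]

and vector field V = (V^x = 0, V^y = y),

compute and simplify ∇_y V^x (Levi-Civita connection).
All Christoffel symbols are zero.
∇_y V^x = ∂_y V^x + Γ^x_{y j} V^j
  = (0) + (0)(0) + (0)(y)
  = 0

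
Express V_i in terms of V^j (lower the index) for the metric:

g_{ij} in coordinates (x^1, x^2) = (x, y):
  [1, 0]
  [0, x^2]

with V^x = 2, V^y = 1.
V_i = g_{ij} V^j:
V_x = (1)(2) + (0)(1) = 2
V_y = (0)(2) + (x^2)(1) = x^2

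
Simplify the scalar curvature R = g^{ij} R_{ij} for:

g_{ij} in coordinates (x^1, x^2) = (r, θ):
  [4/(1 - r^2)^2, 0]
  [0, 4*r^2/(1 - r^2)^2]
Non-zero Christoffel symbols (Γ^k_{ij} = Γ^k_{ji}):
Γ^r_{r r} = 2*r/(1 - r^2)
Γ^r_{θ θ} = (r^3 + r)/(r^2 - 1)
Γ^θ_{r θ} = (-r^2 - 1)/(r^3 - r)
Ricci tensor (R_{ij} = R^k_{ikj}): R_{rr} = -4/(r^2 - 1)^2, R_{rθ} = 0, R_{θθ} = -4*r^2/(r^2 - 1)^2
Inverse metric: g^{rr} = (1 - r^2)^2/4, g^{θθ} = (1 - r^2)^2/(4*r^2)
R = g^{ij} R_{ij} = ((1 - r^2)^2/4)(-4/(r^2 - 1)^2) + ((1 - r^2)^2/(4*r^2))(-4*r^2/(r^2 - 1)^2) = -2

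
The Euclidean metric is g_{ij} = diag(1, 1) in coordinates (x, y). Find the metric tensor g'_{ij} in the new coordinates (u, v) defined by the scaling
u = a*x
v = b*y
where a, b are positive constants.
Invert the transformation: x = u/a, y = v/b
g'_{ij} = (∂x^k/∂x'^i)(∂x^l/∂x'^j) g_{kl}; with g_{kl} = δ_{kl} this is Σ_k (∂x^k/∂x'^i)(∂x^k/∂x'^j).
Jacobian: ∂x/∂u = 1/a, ∂x/∂v = 0, ∂y/∂u = 0, ∂y/∂v = 1/b
g'_{uu} = (1/a)(1/a) + (0)(0) = 1/a^2
g'_{uv} = (1/a)(0) + (0)(1/b) = 0
g'_{vv} = (0)(0) + (1/b)(1/b) = 1/b^2
g'_{ij} = diag(1/a^2, 1/b^2)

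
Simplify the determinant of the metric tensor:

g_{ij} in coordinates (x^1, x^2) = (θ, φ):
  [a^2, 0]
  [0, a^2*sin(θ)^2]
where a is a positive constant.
For a 2×2 metric: det(g) = g_{11}·g_{22} - g_{12}·g_{21}
= (a^2)·(a^2*sin(θ)^2) - (0)·(0)
= a^4*sin(θ)^2 - 0
det(g) = a^4*sin(θ)^2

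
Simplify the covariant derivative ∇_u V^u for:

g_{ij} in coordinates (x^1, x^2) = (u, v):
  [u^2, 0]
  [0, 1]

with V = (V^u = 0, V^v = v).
Non-zero Christoffel symbols:
Γ^u_{u u} = 1/u
∇_u V^u = ∂_u V^u + Γ^u_{u j} V^j
  = (0) + (1/u)(0) + (0)(v)
  = 0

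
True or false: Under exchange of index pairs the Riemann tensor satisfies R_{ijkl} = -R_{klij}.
The pair-exchange symmetry has a plus sign: R_{ijkl} = +R_{klij}.
False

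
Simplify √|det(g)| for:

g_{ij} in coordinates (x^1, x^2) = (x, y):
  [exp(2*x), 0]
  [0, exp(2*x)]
det(g) = exp(4*x)
√|det(g)| = exp(2*x)
Volume element: dV = exp(2*x) dx dy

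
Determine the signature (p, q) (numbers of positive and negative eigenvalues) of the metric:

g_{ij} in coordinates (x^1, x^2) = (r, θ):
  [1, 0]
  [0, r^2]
The metric is diagonal, so its eigenvalues are the diagonal entries: 1, r^2 (at a generic point, where coordinate-dependent entries are positive).
2 positive, 0 negative.
(2, 0) - Riemannian (positive definite)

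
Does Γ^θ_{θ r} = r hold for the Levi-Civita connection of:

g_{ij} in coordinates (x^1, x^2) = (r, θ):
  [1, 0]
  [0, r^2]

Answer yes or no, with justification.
Γ^θ_{θ r} = (1/2) g^{θθ} (∂_θ g_{θr} + ∂_r g_{θθ} - ∂_θ g_{θr}) = (1/2)(1/r^2)((0) + (2*r) - (0)) = 1/r
This differs from the proposed value r.
No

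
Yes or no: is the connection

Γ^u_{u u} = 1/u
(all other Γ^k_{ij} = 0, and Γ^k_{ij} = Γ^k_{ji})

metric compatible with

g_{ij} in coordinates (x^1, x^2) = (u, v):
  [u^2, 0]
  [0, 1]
Using ∇_k g_{ij} = ∂_k g_{ij} - Γ^m_{ki} g_{mj} - Γ^m_{kj} g_{im}:
e.g. ∇_u g_{uu} = (2*u) - (u) - (u) = 0
Every component ∇_k g_{ij} vanishes: the connection is metric compatible.
Yes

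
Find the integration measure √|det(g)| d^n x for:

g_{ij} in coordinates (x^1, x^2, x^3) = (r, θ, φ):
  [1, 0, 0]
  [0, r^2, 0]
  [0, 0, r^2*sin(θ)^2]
det(g) = r^4*sin(θ)^2
√|det(g)| = r^2*sin(θ) (taking 0 < θ < π so that |sin(θ)| = sin(θ))
Volume element: dV = r^2*sin(θ) dr dθ dφ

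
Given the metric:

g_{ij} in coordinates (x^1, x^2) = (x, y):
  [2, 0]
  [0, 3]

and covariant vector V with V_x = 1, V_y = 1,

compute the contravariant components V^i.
Inverse metric (diagonal): g^{xx} = 1/2, g^{yy} = 1/3
V^i = g^{ij} V_j:
V^x = (1/2)(1) + (0)(1) = 1/2
V^y = (0)(1) + (1/3)(1) = 1/3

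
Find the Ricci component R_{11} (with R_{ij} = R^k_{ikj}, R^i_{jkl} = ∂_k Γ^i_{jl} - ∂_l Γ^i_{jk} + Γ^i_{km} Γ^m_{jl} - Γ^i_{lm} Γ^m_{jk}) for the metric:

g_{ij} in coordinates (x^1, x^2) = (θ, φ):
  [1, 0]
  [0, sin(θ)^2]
Non-zero Christoffel symbols (Γ^k_{ij} = Γ^k_{ji}):
Γ^θ_{φ φ} = -sin(2*θ)/2
Γ^φ_{θ φ} = 1/tan(θ)
R^θ_{θ θ θ} = 0 (a repeated index in an antisymmetric pair)
R^φ_{θ φ θ} = ∂_φ Γ^φ_{θ θ} - ∂_θ Γ^φ_{θ φ} + Γ^φ_{φ m} Γ^m_{θ θ} - Γ^φ_{θ m} Γ^m_{θ φ}
  = (0) - (-1/sin(θ)^2) + (0) - (1/tan(θ)^2) = 1
R_{θθ} = R^θ_{θ θ θ} + R^φ_{θ φ θ} = (0) + (1) = 1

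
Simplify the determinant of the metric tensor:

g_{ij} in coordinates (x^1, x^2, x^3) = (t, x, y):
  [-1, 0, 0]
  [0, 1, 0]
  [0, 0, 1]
Diagonal metric: det(g) = g_{11}·g_{22}·g_{33}
= (-1)·(1)·(1)
det(g) = -1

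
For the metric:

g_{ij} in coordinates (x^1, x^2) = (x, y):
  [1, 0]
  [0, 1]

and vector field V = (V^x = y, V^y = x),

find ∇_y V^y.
All Christoffel symbols are zero.
∇_y V^y = ∂_y V^y + Γ^y_{y j} V^j
  = (0) + (0)(y) + (0)(x)
  = 0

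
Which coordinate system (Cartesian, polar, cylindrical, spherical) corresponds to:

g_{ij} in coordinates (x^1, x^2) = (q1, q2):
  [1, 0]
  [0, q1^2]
The line element ds^2 = dq1^2 + q1^2 dq2^2 is dr^2 + r^2 dθ^2 with q1 = r, q2 = θ.
polar coordinates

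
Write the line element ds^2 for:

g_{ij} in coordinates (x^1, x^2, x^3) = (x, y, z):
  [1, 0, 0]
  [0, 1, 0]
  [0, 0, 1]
ds^2 = g_{ij} dx^i dx^j; only the non-zero components contribute.
ds^2 = dx^2 + dy^2 + dz^2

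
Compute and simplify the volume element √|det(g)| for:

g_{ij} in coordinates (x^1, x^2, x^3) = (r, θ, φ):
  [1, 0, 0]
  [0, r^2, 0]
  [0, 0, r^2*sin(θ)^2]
det(g) = r^4*sin(θ)^2
√|det(g)| = r^2*sin(θ) (taking 0 < θ < π so that |sin(θ)| = sin(θ))
Volume element: dV = r^2*sin(θ) dr dθ dφ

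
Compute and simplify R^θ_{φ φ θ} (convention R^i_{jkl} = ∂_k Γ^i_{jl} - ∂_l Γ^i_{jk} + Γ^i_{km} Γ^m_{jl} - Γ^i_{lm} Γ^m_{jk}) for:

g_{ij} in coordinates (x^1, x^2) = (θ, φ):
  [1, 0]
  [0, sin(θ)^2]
Non-zero Christoffel symbols (Γ^k_{ij} = Γ^k_{ji}):
Γ^θ_{φ φ} = -sin(2*θ)/2
Γ^φ_{θ φ} = 1/tan(θ)
R^θ_{φ φ θ} = ∂_φ Γ^θ_{φ θ} - ∂_θ Γ^θ_{φ φ} + Γ^θ_{φ m} Γ^m_{φ θ} - Γ^θ_{θ m} Γ^m_{φ φ}
  = (0) - (-cos(2*θ)) + (-cos(θ)^2) - (0) = -sin(θ)^2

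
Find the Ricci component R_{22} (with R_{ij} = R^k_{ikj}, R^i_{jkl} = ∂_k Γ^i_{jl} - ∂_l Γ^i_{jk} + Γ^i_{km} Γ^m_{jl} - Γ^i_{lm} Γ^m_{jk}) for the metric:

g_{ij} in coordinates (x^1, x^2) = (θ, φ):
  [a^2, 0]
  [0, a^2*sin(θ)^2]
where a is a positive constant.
Non-zero Christoffel symbols (Γ^k_{ij} = Γ^k_{ji}):
Γ^θ_{φ φ} = -sin(2*θ)/2
Γ^φ_{θ φ} = 1/tan(θ)
R^θ_{φ θ φ} = ∂_θ Γ^θ_{φ φ} - ∂_φ Γ^θ_{φ θ} + Γ^θ_{θ m} Γ^m_{φ φ} - Γ^θ_{φ m} Γ^m_{φ θ}
  = (-cos(2*θ)) - (0) + (0) - (-cos(θ)^2) = sin(θ)^2
R^φ_{φ φ φ} = 0 (a repeated index in an antisymmetric pair)
R_{φφ} = R^θ_{φ θ φ} + R^φ_{φ φ φ} = (sin(θ)^2) + (0) = sin(θ)^2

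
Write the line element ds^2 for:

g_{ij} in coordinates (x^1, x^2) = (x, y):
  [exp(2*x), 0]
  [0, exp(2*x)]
ds^2 = g_{ij} dx^i dx^j; only the non-zero components contribute.
ds^2 = exp(2*x) dx^2 + exp(2*x) dy^2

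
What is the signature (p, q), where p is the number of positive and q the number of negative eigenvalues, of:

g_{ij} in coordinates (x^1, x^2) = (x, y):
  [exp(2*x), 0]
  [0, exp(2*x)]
The metric is diagonal, so its eigenvalues are the diagonal entries: exp(2*x), exp(2*x) (at a generic point, where coordinate-dependent entries are positive).
2 positive, 0 negative.
(2, 0) - Riemannian (positive definite)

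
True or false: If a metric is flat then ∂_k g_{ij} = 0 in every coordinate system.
Flatness means R^i_{jkl} = 0; the components can still vary, e.g. the flat plane in polar coordinates has g_{θθ} = r^2.
False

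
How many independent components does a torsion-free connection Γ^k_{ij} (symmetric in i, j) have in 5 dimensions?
Γ^k_{ij} has n choices for the upper index and n(n+1)/2 independent symmetric lower index pairs.
Total = 5 × 5×6/2 = 5 × 15 = 75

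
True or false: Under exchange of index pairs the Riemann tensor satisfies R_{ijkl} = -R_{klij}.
The pair-exchange symmetry has a plus sign: R_{ijkl} = +R_{klij}.
False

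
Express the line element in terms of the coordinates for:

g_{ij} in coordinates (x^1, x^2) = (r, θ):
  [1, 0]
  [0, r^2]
ds^2 = g_{ij} dx^i dx^j; only the non-zero components contribute.
ds^2 = dr^2 + r^2 dθ^2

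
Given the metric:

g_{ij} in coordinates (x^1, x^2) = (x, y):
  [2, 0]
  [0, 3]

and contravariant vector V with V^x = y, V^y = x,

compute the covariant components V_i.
V_i = g_{ij} V^j:
V_x = (2)(y) + (0)(x) = 2*y
V_y = (0)(y) + (3)(x) = 3*x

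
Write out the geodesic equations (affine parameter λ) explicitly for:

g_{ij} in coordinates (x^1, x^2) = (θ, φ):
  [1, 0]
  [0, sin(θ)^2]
Geodesic equation: d^2x^k/dλ^2 + Γ^k_{ij} (dx^i/dλ)(dx^j/dλ) = 0.
Non-zero Christoffel symbols:
Γ^θ_{φ φ} = -sin(2*θ)/2
Γ^φ_{θ φ} = 1/tan(θ)
Substituting (the symmetric pair Γ^k_{ij}, Γ^k_{ji} combines into a factor 2):
d^2θ/dλ^2 - (sin(2*θ)/2) (dφ/dλ)^2 = 0
d^2φ/dλ^2 + (2/tan(θ)) (dθ/dλ)(dφ/dλ) = 0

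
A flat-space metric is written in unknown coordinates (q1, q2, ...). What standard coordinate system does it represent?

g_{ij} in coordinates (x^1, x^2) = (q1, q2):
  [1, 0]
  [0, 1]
All components are constant and the metric is the identity, i.e. orthonormal rectilinear coordinates.
Cartesian (2D) coordinates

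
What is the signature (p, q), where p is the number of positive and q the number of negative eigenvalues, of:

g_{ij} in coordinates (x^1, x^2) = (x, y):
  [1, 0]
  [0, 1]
The metric is diagonal, so its eigenvalues are the diagonal entries: 1, 1 (at a generic point, where coordinate-dependent entries are positive).
2 positive, 0 negative.
(2, 0) - Riemannian (positive definite)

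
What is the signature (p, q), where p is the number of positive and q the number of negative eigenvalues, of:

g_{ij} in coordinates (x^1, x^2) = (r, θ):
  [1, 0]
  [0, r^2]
The metric is diagonal, so its eigenvalues are the diagonal entries: 1, r^2 (at a generic point, where coordinate-dependent entries are positive).
2 positive, 0 negative.
(2, 0) - Riemannian (positive definite)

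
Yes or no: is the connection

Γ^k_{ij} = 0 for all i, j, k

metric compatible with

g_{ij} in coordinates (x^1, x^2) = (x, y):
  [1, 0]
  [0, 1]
Using ∇_k g_{ij} = ∂_k g_{ij} - Γ^m_{ki} g_{mj} - Γ^m_{kj} g_{im}:
e.g. ∇_y g_{xx} = (0) - (0) - (0) = 0
Every component ∇_k g_{ij} vanishes: the connection is metric compatible.
Yes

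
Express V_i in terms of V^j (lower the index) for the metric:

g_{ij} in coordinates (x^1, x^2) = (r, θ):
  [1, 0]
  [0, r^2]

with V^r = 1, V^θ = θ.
V_i = g_{ij} V^j:
V_r = (1)(1) + (0)(θ) = 1
V_θ = (0)(1) + (r^2)(θ) = r^2*θ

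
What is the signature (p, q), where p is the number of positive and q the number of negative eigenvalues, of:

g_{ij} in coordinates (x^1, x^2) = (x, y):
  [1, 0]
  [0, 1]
The metric is diagonal, so its eigenvalues are the diagonal entries: 1, 1 (at a generic point, where coordinate-dependent entries are positive).
2 positive, 0 negative.
(2, 0) - Riemannian (positive definite)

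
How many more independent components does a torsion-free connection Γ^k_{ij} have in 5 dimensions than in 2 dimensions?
Independent components in n dimensions: n × n(n+1)/2 = n^2(n+1)/2.
5D: 5 × 15 = 75
2D: 2 × 3 = 6
Difference = 75 - 6 = 69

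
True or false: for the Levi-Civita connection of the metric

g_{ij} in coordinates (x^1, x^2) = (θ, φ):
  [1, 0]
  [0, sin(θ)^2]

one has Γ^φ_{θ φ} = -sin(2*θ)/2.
Γ^φ_{θ φ} = (1/2) g^{φφ} (∂_θ g_{φφ} + ∂_φ g_{φθ} - ∂_φ g_{θφ}) = (1/2)(1/sin(θ)^2)((sin(2*θ)) + (0) - (0)) = 1/tan(θ)
This differs from the proposed value -sin(2*θ)/2.
False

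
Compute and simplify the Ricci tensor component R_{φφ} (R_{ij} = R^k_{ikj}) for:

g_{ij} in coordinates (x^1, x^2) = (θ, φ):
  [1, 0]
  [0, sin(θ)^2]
Non-zero Christoffel symbols (Γ^k_{ij} = Γ^k_{ji}):
Γ^θ_{φ φ} = -sin(2*θ)/2
Γ^φ_{θ φ} = 1/tan(θ)
R^θ_{φ θ φ} = ∂_θ Γ^θ_{φ φ} - ∂_φ Γ^θ_{φ θ} + Γ^θ_{θ m} Γ^m_{φ φ} - Γ^θ_{φ m} Γ^m_{φ θ}
  = (-cos(2*θ)) - (0) + (0) - (-cos(θ)^2) = sin(θ)^2
R^φ_{φ φ φ} = 0 (a repeated index in an antisymmetric pair)
R_{φφ} = R^θ_{φ θ φ} + R^φ_{φ φ φ} = (sin(θ)^2) + (0) = sin(θ)^2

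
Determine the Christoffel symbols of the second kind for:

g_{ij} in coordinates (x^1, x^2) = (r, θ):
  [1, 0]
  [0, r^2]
Using Γ^k_{ij} = (1/2) g^{km} (∂_i g_{mj} + ∂_j g_{mi} - ∂_m g_{ij}); the metric is diagonal, so only the m = k term contributes.
Non-zero symbols (using the symmetry Γ^k_{ij} = Γ^k_{ji}):
Γ^r_{θ θ} = (1/2) g^{rr} (∂_θ g_{rθ} + ∂_θ g_{rθ} - ∂_r g_{θθ}) = (1/2)(1)((0) + (0) - (2*r)) = -r
Γ^θ_{r θ} = (1/2) g^{θθ} (∂_r g_{θθ} + ∂_θ g_{θr} - ∂_θ g_{rθ}) = (1/2)(1/r^2)((2*r) + (0) - (0)) = 1/r
All other Christoffel symbols are zero.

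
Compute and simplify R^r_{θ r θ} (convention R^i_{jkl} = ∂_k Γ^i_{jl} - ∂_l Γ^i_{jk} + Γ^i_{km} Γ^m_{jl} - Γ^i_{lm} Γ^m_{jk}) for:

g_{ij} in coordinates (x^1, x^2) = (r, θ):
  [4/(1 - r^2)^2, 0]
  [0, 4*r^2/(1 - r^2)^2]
Non-zero Christoffel symbols (Γ^k_{ij} = Γ^k_{ji}):
Γ^r_{r r} = 2*r/(1 - r^2)
Γ^r_{θ θ} = (r^3 + r)/(r^2 - 1)
Γ^θ_{r θ} = (-r^2 - 1)/(r^3 - r)
R^r_{θ r θ} = ∂_r Γ^r_{θ θ} - ∂_θ Γ^r_{θ r} + Γ^r_{r m} Γ^m_{θ θ} - Γ^r_{θ m} Γ^m_{θ r}
  = ((r^4 - 4*r^2 - 1)/(r^2 - 1)^2) - (0) + (-2*r^2*(r^2 + 1)/(r^2 - 1)^2) - (-(r^2 + 1)^2/(r^2 - 1)^2) = -4*r^2/(r^2 - 1)^2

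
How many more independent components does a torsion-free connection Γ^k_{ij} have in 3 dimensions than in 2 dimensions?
Independent components in n dimensions: n × n(n+1)/2 = n^2(n+1)/2.
3D: 3 × 6 = 18
2D: 2 × 3 = 6
Difference = 18 - 6 = 12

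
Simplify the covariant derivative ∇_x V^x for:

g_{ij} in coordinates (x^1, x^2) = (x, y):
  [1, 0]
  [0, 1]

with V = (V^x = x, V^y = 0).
All Christoffel symbols are zero.
∇_x V^x = ∂_x V^x + Γ^x_{x j} V^j
  = (1) + (0)(x) + (0)(0)
  = 1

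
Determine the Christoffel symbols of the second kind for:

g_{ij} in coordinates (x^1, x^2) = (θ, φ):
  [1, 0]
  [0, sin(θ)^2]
Using Γ^k_{ij} = (1/2) g^{km} (∂_i g_{mj} + ∂_j g_{mi} - ∂_m g_{ij}); the metric is diagonal, so only the m = k term contributes.
Non-zero symbols (using the symmetry Γ^k_{ij} = Γ^k_{ji}):
Γ^θ_{φ φ} = (1/2) g^{θθ} (∂_φ g_{θφ} + ∂_φ g_{θφ} - ∂_θ g_{φφ}) = (1/2)(1)((0) + (0) - (sin(2*θ))) = -sin(2*θ)/2
Γ^φ_{θ φ} = (1/2) g^{φφ} (∂_θ g_{φφ} + ∂_φ g_{φθ} - ∂_φ g_{θφ}) = (1/2)(1/sin(θ)^2)((sin(2*θ)) + (0) - (0)) = 1/tan(θ)
All other Christoffel symbols are zero.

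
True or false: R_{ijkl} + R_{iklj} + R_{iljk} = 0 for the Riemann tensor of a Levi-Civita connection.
This is the first (algebraic) Bianchi identity.
True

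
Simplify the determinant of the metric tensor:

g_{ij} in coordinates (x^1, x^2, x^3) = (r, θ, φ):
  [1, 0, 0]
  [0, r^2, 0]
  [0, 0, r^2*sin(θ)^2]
Diagonal metric: det(g) = g_{11}·g_{22}·g_{33}
= (1)·(r^2)·(r^2*sin(θ)^2)
det(g) = r^4*sin(θ)^2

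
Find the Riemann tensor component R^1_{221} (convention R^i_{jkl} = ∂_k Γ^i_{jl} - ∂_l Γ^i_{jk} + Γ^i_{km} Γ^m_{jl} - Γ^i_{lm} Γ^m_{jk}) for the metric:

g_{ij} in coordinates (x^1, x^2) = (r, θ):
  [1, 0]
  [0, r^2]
Non-zero Christoffel symbols (Γ^k_{ij} = Γ^k_{ji}):
Γ^r_{θ θ} = -r
Γ^θ_{r θ} = 1/r
R^r_{θ θ r} = ∂_θ Γ^r_{θ r} - ∂_r Γ^r_{θ θ} + Γ^r_{θ m} Γ^m_{θ r} - Γ^r_{r m} Γ^m_{θ θ}
  = (0) - (-1) + (-1) - (0) = 0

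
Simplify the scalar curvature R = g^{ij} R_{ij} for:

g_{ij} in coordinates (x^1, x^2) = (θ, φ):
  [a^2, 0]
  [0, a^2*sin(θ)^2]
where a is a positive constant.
Non-zero Christoffel symbols (Γ^k_{ij} = Γ^k_{ji}):
Γ^θ_{φ φ} = -sin(2*θ)/2
Γ^φ_{θ φ} = 1/tan(θ)
Ricci tensor (R_{ij} = R^k_{ikj}): R_{θθ} = 1, R_{θφ} = 0, R_{φφ} = sin(θ)^2
Inverse metric: g^{θθ} = 1/a^2, g^{φφ} = 1/(a^2*sin(θ)^2)
R = g^{ij} R_{ij} = (1/a^2)(1) + (1/(a^2*sin(θ)^2))(sin(θ)^2) = 2/a^2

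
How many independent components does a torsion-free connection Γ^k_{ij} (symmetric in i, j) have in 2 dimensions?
Γ^k_{ij} has n choices for the upper index and n(n+1)/2 independent symmetric lower index pairs.
Total = 2 × 2×3/2 = 2 × 3 = 6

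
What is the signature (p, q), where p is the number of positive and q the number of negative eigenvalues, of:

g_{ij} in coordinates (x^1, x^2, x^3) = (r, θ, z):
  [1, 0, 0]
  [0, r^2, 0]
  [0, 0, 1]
The metric is diagonal, so its eigenvalues are the diagonal entries: 1, r^2, 1 (at a generic point, where coordinate-dependent entries are positive).
3 positive, 0 negative.
(3, 0) - Riemannian (positive definite)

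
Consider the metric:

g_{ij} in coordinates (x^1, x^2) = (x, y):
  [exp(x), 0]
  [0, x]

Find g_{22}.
With x^1 = x, x^2 = y, g_{22} = g_{yy} is the row-2, column-2 entry of the matrix.
g_{22} = x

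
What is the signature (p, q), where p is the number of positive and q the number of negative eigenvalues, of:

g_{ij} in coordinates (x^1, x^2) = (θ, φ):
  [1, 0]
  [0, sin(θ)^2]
The metric is diagonal, so its eigenvalues are the diagonal entries: 1, sin(θ)^2 (at a generic point, where coordinate-dependent entries are positive).
2 positive, 0 negative.
(2, 0) - Riemannian (positive definite)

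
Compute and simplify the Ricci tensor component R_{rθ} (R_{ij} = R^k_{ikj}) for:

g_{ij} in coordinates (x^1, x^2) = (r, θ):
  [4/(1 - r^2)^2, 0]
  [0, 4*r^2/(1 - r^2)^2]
Non-zero Christoffel symbols (Γ^k_{ij} = Γ^k_{ji}):
Γ^r_{r r} = 2*r/(1 - r^2)
Γ^r_{θ θ} = (r^3 + r)/(r^2 - 1)
Γ^θ_{r θ} = (-r^2 - 1)/(r^3 - r)
R^r_{r r θ} = 0 (a repeated index in an antisymmetric pair)
R^θ_{r θ θ} = 0 (a repeated index in an antisymmetric pair)
R_{rθ} = R^r_{r r θ} + R^θ_{r θ θ} = (0) + (0) = 0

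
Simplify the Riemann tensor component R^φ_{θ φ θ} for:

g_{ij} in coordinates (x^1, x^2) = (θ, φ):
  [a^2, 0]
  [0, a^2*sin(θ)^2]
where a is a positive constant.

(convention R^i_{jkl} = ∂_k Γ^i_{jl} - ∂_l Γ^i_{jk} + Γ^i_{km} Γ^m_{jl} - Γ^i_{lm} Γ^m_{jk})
Non-zero Christoffel symbols (Γ^k_{ij} = Γ^k_{ji}):
Γ^θ_{φ φ} = -sin(2*θ)/2
Γ^φ_{θ φ} = 1/tan(θ)
R^φ_{θ φ θ} = ∂_φ Γ^φ_{θ θ} - ∂_θ Γ^φ_{θ φ} + Γ^φ_{φ m} Γ^m_{θ θ} - Γ^φ_{θ m} Γ^m_{θ φ}
  = (0) - (-1/sin(θ)^2) + (0) - (1/tan(θ)^2) = 1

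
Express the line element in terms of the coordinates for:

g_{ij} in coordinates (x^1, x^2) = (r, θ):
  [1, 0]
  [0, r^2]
ds^2 = g_{ij} dx^i dx^j; only the non-zero components contribute.
ds^2 = dr^2 + r^2 dθ^2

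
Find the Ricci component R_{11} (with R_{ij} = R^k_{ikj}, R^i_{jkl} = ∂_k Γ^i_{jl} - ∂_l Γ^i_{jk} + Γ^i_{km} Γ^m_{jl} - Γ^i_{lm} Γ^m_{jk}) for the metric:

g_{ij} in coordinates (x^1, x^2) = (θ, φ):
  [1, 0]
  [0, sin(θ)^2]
Non-zero Christoffel symbols (Γ^k_{ij} = Γ^k_{ji}):
Γ^θ_{φ φ} = -sin(2*θ)/2
Γ^φ_{θ φ} = 1/tan(θ)
R^θ_{θ θ θ} = 0 (a repeated index in an antisymmetric pair)
R^φ_{θ φ θ} = ∂_φ Γ^φ_{θ θ} - ∂_θ Γ^φ_{θ φ} + Γ^φ_{φ m} Γ^m_{θ θ} - Γ^φ_{θ m} Γ^m_{θ φ}
  = (0) - (-1/sin(θ)^2) + (0) - (1/tan(θ)^2) = 1
R_{θθ} = R^θ_{θ θ θ} + R^φ_{θ φ θ} = (0) + (1) = 1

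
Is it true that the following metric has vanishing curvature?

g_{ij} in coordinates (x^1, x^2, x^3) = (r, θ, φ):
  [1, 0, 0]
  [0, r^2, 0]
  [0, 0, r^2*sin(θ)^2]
Non-zero Christoffel symbols:
Γ^r_{θ θ} = -r
Γ^r_{φ φ} = -r*sin(θ)^2
Γ^θ_{r θ} = 1/r
Γ^θ_{φ φ} = -sin(2*θ)/2
Γ^φ_{r φ} = 1/r
Γ^φ_{θ φ} = 1/tan(θ)
Ricci tensor: R_{rr} = 0, R_{rθ} = 0, R_{rφ} = 0, R_{θθ} = 0, R_{θφ} = 0, R_{φφ} = 0
All R_{ij} vanish; in 3 dimensions the Riemann tensor is fully determined by the Ricci tensor, so R^i_{jkl} = 0: the metric is flat (curvilinear coordinates on flat space).
Yes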